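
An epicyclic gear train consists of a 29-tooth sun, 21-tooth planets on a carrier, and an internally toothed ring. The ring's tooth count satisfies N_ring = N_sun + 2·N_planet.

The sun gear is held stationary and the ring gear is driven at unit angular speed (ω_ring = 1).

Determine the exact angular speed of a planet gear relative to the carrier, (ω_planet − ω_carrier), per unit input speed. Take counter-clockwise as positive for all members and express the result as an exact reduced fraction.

2059/2100

N_ring = 29 + 2·21 = 71
29(ω_s−ω_c) = −71(ω_r−ω_c),  ω_s=0, ω_r=1
29(0−ω_c) = −71(1−ω_c)  ⇒  100ω_c = 71  ⇒  ω_c = 71/100
sun–planet: 29·(0−71/100) = −21·(ω_p−ω_c)  ⇒  ω_p−ω_c = −(29/21)·(-71/100) = 2059/2100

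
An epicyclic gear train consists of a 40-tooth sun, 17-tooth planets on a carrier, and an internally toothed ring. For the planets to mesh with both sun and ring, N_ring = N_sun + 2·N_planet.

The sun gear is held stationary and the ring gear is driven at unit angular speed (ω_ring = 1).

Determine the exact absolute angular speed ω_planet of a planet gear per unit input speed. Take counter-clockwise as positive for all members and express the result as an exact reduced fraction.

N_ring = 40 + 2·17 = 74
40(ω_s−ω_c) = −74(ω_r−ω_c),  ω_s=0, ω_r=1
40(0−ω_c) = −74(1−ω_c)  ⇒  114ω_c = 74  ⇒  ω_c = 37/57
sun–planet: 40·(0−37/57) = −17·(ω_p−ω_c)  ⇒  ω_p−ω_c = −(40/17)·(-37/57) = 1480/969
ω_p = 37/57 + 1480/969 = 37/17

37/17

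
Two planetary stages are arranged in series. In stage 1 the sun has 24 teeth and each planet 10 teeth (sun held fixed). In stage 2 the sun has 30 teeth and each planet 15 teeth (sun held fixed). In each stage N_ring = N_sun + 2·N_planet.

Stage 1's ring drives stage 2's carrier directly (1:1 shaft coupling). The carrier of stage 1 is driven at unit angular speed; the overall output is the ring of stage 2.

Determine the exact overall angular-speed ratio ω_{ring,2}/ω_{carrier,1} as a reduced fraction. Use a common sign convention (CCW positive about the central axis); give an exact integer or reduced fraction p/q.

Stage 1: N_ring = 24 + 2·10 = 44
Stage 1: 24(ω_s−ω_c) = −44(ω_r−ω_c),  ω_s=0, ω_c=1
Stage 1: ω_r = 1 − (24/44)(0−1) = 17/11
  ⇒ ω_r¹/ω_c¹ = 17/11
Stage 2: N_ring = 30 + 2·15 = 60
Stage 2: 30(ω_s−ω_c) = −60(ω_r−ω_c),  ω_s=0, ω_c=1
Stage 2: ω_r = 1 − (30/60)(0−1) = 3/2
  ⇒ ω_r²/ω_c² = 3/2
Coupling ω_c² = ω_r¹ ⇒ overall = 17/11 × 3/2 = 51/22

51/22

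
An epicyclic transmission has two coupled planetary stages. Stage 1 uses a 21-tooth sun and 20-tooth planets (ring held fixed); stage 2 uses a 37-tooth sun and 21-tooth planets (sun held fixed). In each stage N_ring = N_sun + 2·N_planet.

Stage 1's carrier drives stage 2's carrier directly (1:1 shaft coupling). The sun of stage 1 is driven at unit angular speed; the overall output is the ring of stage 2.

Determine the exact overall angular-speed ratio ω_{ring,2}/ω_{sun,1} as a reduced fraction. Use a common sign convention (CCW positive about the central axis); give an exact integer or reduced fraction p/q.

1218/3239

Stage 1: N_ring = 21 + 2·20 = 61
Stage 1: 21(ω_s−ω_c) = −61(ω_r−ω_c),  ω_r=0, ω_s=1
Stage 1: 21(1−ω_c) = −61(0−ω_c)  ⇒  82ω_c = 21  ⇒  ω_c = 21/82
  ⇒ ω_c¹/ω_s¹ = 21/82
Stage 2: N_ring = 37 + 2·21 = 79
Stage 2: 37(ω_s−ω_c) = −79(ω_r−ω_c),  ω_s=0, ω_c=1
Stage 2: ω_r = 1 − (37/79)(0−1) = 116/79
  ⇒ ω_r²/ω_c² = 116/79
Coupling ω_c² = ω_c¹ ⇒ overall = 21/82 × 116/79 = 1218/3239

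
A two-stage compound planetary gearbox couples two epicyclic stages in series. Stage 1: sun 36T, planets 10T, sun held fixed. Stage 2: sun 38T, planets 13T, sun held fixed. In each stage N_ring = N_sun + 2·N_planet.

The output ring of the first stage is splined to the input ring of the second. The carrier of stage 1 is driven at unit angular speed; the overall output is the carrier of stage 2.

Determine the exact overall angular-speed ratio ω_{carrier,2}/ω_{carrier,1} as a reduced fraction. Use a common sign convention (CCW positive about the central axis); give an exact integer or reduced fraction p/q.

368/357

Stage 1: N_ring = 36 + 2·10 = 56
Stage 1: 36(ω_s−ω_c) = −56(ω_r−ω_c),  ω_s=0, ω_c=1
Stage 1: ω_r = 1 − (36/56)(0−1) = 23/14
  ⇒ ω_r¹/ω_c¹ = 23/14
Stage 2: N_ring = 38 + 2·13 = 64
Stage 2: 38(ω_s−ω_c) = −64(ω_r−ω_c),  ω_s=0, ω_r=1
Stage 2: 38(0−ω_c) = −64(1−ω_c)  ⇒  102ω_c = 64  ⇒  ω_c = 32/51
  ⇒ ω_c²/ω_r² = 32/51
Coupling ω_r² = ω_r¹ ⇒ overall = 23/14 × 32/51 = 368/357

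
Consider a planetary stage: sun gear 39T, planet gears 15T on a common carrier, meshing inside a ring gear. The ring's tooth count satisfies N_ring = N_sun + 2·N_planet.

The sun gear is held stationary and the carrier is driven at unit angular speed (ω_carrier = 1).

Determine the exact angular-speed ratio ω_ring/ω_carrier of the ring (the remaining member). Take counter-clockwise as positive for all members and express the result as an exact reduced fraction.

N_ring = 39 + 2·15 = 69
39(ω_s−ω_c) = −69(ω_r−ω_c),  ω_s=0, ω_c=1
ω_r = 1 − (39/69)(0−1) = 36/23
ω_r/ω_c = 36/23

36/23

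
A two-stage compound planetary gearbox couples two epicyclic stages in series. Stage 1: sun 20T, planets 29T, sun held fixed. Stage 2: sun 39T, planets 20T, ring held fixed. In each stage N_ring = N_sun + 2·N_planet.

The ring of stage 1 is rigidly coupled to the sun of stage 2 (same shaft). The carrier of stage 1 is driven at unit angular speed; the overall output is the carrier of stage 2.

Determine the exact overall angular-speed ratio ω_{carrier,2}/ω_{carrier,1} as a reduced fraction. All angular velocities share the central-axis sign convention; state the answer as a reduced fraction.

Stage 1: N_ring = 20 + 2·29 = 78
Stage 1: 20(ω_s−ω_c) = −78(ω_r−ω_c),  ω_s=0, ω_c=1
Stage 1: ω_r = 1 − (20/78)(0−1) = 49/39
  ⇒ ω_r¹/ω_c¹ = 49/39
Stage 2: N_ring = 39 + 2·20 = 79
Stage 2: 39(ω_s−ω_c) = −79(ω_r−ω_c),  ω_r=0, ω_s=1
Stage 2: 39(1−ω_c) = −79(0−ω_c)  ⇒  118ω_c = 39  ⇒  ω_c = 39/118
  ⇒ ω_c²/ω_s² = 39/118
Coupling ω_s² = ω_r¹ ⇒ overall = 49/39 × 39/118 = 49/118

49/118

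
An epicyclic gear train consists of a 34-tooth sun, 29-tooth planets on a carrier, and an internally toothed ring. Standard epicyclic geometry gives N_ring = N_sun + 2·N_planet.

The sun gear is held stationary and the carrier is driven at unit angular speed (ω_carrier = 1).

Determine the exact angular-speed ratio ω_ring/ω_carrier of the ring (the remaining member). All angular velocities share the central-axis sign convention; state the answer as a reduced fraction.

N_ring = 34 + 2·29 = 92
34(ω_s−ω_c) = −92(ω_r−ω_c),  ω_s=0, ω_c=1
ω_r = 1 − (34/92)(0−1) = 63/46
ω_r/ω_c = 63/46

63/46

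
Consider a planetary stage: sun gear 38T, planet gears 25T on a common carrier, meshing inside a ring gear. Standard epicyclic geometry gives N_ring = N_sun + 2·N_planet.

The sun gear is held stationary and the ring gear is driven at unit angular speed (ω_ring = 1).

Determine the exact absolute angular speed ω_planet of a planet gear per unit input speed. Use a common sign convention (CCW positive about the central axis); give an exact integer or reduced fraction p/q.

N_ring = 38 + 2·25 = 88
38(ω_s−ω_c) = −88(ω_r−ω_c),  ω_s=0, ω_r=1
38(0−ω_c) = −88(1−ω_c)  ⇒  126ω_c = 88  ⇒  ω_c = 44/63
sun–planet: 38·(0−44/63) = −25·(ω_p−ω_c)  ⇒  ω_p−ω_c = −(38/25)·(-44/63) = 1672/1575
ω_p = 44/63 + 1672/1575 = 44/25

44/25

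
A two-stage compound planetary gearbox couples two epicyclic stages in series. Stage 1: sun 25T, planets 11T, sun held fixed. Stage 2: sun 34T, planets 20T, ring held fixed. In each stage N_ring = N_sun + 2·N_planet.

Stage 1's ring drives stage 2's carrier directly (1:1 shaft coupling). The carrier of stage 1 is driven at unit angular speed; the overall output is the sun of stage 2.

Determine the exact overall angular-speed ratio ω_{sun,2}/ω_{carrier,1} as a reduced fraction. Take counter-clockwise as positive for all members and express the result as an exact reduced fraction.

Stage 1: N_ring = 25 + 2·11 = 47
Stage 1: 25(ω_s−ω_c) = −47(ω_r−ω_c),  ω_s=0, ω_c=1
Stage 1: ω_r = 1 − (25/47)(0−1) = 72/47
  ⇒ ω_r¹/ω_c¹ = 72/47
Stage 2: N_ring = 34 + 2·20 = 74
Stage 2: 34(ω_s−ω_c) = −74(ω_r−ω_c),  ω_r=0, ω_c=1
Stage 2: ω_s = 1 − (74/34)(0−1) = 54/17
  ⇒ ω_s²/ω_c² = 54/17
Coupling ω_c² = ω_r¹ ⇒ overall = 72/47 × 54/17 = 3888/799

3888/799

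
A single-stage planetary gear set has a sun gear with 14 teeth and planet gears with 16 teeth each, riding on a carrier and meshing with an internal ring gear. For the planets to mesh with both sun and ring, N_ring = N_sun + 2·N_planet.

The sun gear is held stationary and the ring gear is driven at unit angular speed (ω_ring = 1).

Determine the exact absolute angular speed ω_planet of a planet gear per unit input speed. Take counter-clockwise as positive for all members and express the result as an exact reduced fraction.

23/16

N_ring = 14 + 2·16 = 46
14(ω_s−ω_c) = −46(ω_r−ω_c),  ω_s=0, ω_r=1
14(0−ω_c) = −46(1−ω_c)  ⇒  60ω_c = 46  ⇒  ω_c = 23/30
sun–planet: 14·(0−23/30) = −16·(ω_p−ω_c)  ⇒  ω_p−ω_c = −(14/16)·(-23/30) = 161/240
ω_p = 23/30 + 161/240 = 23/16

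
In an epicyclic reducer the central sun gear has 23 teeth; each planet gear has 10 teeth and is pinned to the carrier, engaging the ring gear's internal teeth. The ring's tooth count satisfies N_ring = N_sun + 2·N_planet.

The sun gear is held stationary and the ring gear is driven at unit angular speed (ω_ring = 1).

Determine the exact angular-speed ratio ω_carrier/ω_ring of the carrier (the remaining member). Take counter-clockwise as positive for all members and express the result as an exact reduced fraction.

43/66

N_ring = 23 + 2·10 = 43
23(ω_s−ω_c) = −43(ω_r−ω_c),  ω_s=0, ω_r=1
23(0−ω_c) = −43(1−ω_c)  ⇒  66ω_c = 43  ⇒  ω_c = 43/66
ω_c/ω_r = 43/66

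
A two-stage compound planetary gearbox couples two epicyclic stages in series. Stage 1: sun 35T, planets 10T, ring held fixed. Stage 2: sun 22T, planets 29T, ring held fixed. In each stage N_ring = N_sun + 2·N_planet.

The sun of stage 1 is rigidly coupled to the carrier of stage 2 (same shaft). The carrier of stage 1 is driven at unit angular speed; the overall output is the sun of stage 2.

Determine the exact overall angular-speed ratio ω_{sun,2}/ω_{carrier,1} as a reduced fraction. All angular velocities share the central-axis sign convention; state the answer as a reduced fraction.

918/77

Stage 1: N_ring = 35 + 2·10 = 55
Stage 1: 35(ω_s−ω_c) = −55(ω_r−ω_c),  ω_r=0, ω_c=1
Stage 1: ω_s = 1 − (55/35)(0−1) = 18/7
  ⇒ ω_s¹/ω_c¹ = 18/7
Stage 2: N_ring = 22 + 2·29 = 80
Stage 2: 22(ω_s−ω_c) = −80(ω_r−ω_c),  ω_r=0, ω_c=1
Stage 2: ω_s = 1 − (80/22)(0−1) = 51/11
  ⇒ ω_s²/ω_c² = 51/11
Coupling ω_c² = ω_s¹ ⇒ overall = 18/7 × 51/11 = 918/77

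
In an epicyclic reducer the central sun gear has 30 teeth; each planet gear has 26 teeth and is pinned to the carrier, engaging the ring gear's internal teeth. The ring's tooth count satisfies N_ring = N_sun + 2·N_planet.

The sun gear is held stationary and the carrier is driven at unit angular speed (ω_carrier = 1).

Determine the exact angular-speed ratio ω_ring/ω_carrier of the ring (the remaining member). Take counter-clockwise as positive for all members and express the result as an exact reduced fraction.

N_ring = 30 + 2·26 = 82
30(ω_s−ω_c) = −82(ω_r−ω_c),  ω_s=0, ω_c=1
ω_r = 1 − (30/82)(0−1) = 56/41
ω_r/ω_c = 56/41

56/41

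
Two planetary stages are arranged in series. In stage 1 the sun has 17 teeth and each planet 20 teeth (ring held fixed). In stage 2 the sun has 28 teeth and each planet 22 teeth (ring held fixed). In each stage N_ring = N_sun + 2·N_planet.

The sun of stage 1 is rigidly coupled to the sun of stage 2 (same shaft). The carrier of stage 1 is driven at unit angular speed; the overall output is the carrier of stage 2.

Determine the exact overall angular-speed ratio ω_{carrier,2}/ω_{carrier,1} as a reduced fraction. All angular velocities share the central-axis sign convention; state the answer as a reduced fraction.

518/425

Stage 1: N_ring = 17 + 2·20 = 57
Stage 1: 17(ω_s−ω_c) = −57(ω_r−ω_c),  ω_r=0, ω_c=1
Stage 1: ω_s = 1 − (57/17)(0−1) = 74/17
  ⇒ ω_s¹/ω_c¹ = 74/17
Stage 2: N_ring = 28 + 2·22 = 72
Stage 2: 28(ω_s−ω_c) = −72(ω_r−ω_c),  ω_r=0, ω_s=1
Stage 2: 28(1−ω_c) = −72(0−ω_c)  ⇒  100ω_c = 28  ⇒  ω_c = 7/25
  ⇒ ω_c²/ω_s² = 7/25
Coupling ω_s² = ω_s¹ ⇒ overall = 74/17 × 7/25 = 518/425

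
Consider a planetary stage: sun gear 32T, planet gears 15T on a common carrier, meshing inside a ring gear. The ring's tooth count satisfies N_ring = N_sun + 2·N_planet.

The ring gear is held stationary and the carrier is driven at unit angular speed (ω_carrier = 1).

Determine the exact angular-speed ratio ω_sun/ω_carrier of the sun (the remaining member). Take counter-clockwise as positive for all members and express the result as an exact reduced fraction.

N_ring = 32 + 2·15 = 62
32(ω_s−ω_c) = −62(ω_r−ω_c),  ω_r=0, ω_c=1
ω_s = 1 − (62/32)(0−1) = 47/16
ω_s/ω_c = 47/16

47/16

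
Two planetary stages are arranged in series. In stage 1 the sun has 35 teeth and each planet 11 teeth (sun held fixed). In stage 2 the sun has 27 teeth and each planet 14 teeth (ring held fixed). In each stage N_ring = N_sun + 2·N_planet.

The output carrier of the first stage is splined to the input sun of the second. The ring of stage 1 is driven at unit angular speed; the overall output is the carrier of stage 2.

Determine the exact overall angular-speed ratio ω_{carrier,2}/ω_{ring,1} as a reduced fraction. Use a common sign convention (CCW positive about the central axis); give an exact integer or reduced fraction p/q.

Stage 1: N_ring = 35 + 2·11 = 57
Stage 1: 35(ω_s−ω_c) = −57(ω_r−ω_c),  ω_s=0, ω_r=1
Stage 1: 35(0−ω_c) = −57(1−ω_c)  ⇒  92ω_c = 57  ⇒  ω_c = 57/92
  ⇒ ω_c¹/ω_r¹ = 57/92
Stage 2: N_ring = 27 + 2·14 = 55
Stage 2: 27(ω_s−ω_c) = −55(ω_r−ω_c),  ω_r=0, ω_s=1
Stage 2: 27(1−ω_c) = −55(0−ω_c)  ⇒  82ω_c = 27  ⇒  ω_c = 27/82
  ⇒ ω_c²/ω_s² = 27/82
Coupling ω_s² = ω_c¹ ⇒ overall = 57/92 × 27/82 = 1539/7544

1539/7544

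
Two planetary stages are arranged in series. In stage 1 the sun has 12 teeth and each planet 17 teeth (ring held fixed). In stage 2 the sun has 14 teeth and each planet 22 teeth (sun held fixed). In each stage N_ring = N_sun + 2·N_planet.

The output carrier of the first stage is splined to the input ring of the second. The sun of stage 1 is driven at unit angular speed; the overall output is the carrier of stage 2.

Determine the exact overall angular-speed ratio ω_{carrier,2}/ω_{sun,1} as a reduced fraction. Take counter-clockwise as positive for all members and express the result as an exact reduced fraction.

Stage 1: N_ring = 12 + 2·17 = 46
Stage 1: 12(ω_s−ω_c) = −46(ω_r−ω_c),  ω_r=0, ω_s=1
Stage 1: 12(1−ω_c) = −46(0−ω_c)  ⇒  58ω_c = 12  ⇒  ω_c = 6/29
  ⇒ ω_c¹/ω_s¹ = 6/29
Stage 2: N_ring = 14 + 2·22 = 58
Stage 2: 14(ω_s−ω_c) = −58(ω_r−ω_c),  ω_s=0, ω_r=1
Stage 2: 14(0−ω_c) = −58(1−ω_c)  ⇒  72ω_c = 58  ⇒  ω_c = 29/36
  ⇒ ω_c²/ω_r² = 29/36
Coupling ω_r² = ω_c¹ ⇒ overall = 6/29 × 29/36 = 1/6

1/6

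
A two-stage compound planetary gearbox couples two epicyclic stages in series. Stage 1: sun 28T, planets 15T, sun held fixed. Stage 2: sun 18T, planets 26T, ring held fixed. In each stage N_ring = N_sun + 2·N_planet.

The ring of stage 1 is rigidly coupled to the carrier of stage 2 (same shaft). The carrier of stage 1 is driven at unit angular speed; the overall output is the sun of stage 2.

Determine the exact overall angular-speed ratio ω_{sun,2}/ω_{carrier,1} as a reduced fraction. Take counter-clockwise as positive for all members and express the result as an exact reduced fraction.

1892/261

Stage 1: N_ring = 28 + 2·15 = 58
Stage 1: 28(ω_s−ω_c) = −58(ω_r−ω_c),  ω_s=0, ω_c=1
Stage 1: ω_r = 1 − (28/58)(0−1) = 43/29
  ⇒ ω_r¹/ω_c¹ = 43/29
Stage 2: N_ring = 18 + 2·26 = 70
Stage 2: 18(ω_s−ω_c) = −70(ω_r−ω_c),  ω_r=0, ω_c=1
Stage 2: ω_s = 1 − (70/18)(0−1) = 44/9
  ⇒ ω_s²/ω_c² = 44/9
Coupling ω_c² = ω_r¹ ⇒ overall = 43/29 × 44/9 = 1892/261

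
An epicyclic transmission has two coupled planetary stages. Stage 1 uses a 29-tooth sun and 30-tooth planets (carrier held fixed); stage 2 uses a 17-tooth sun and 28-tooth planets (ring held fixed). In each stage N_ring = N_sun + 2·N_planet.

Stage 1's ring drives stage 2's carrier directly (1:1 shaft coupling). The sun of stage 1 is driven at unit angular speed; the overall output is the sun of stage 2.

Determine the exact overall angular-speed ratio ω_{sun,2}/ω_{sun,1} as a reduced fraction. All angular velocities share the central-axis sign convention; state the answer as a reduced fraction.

Stage 1: N_ring = 29 + 2·30 = 89
Stage 1: 29(ω_s−ω_c) = −89(ω_r−ω_c),  ω_c=0, ω_s=1
Stage 1: ω_r = 0 − (29/89)(1−0) = -29/89
  ⇒ ω_r¹/ω_s¹ = -29/89
Stage 2: N_ring = 17 + 2·28 = 73
Stage 2: 17(ω_s−ω_c) = −73(ω_r−ω_c),  ω_r=0, ω_c=1
Stage 2: ω_s = 1 − (73/17)(0−1) = 90/17
  ⇒ ω_s²/ω_c² = 90/17
Coupling ω_c² = ω_r¹ ⇒ overall = -29/89 × 90/17 = -2610/1513

-2610/1513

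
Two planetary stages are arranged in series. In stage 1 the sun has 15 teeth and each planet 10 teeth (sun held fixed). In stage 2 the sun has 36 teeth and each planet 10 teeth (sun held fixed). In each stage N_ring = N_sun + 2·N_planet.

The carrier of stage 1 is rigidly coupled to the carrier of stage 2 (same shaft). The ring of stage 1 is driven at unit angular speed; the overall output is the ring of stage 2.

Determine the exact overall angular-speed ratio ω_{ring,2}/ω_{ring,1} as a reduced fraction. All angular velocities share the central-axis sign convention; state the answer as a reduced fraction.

23/20

Stage 1: N_ring = 15 + 2·10 = 35
Stage 1: 15(ω_s−ω_c) = −35(ω_r−ω_c),  ω_s=0, ω_r=1
Stage 1: 15(0−ω_c) = −35(1−ω_c)  ⇒  50ω_c = 35  ⇒  ω_c = 7/10
  ⇒ ω_c¹/ω_r¹ = 7/10
Stage 2: N_ring = 36 + 2·10 = 56
Stage 2: 36(ω_s−ω_c) = −56(ω_r−ω_c),  ω_s=0, ω_c=1
Stage 2: ω_r = 1 − (36/56)(0−1) = 23/14
  ⇒ ω_r²/ω_c² = 23/14
Coupling ω_c² = ω_c¹ ⇒ overall = 7/10 × 23/14 = 23/20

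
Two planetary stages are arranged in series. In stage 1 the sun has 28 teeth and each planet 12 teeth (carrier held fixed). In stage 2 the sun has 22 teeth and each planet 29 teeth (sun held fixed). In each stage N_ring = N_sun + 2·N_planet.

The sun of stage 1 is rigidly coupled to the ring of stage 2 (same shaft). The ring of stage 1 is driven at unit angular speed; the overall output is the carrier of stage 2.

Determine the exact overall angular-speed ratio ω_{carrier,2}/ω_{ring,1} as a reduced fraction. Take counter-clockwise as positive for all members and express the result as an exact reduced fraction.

Stage 1: N_ring = 28 + 2·12 = 52
Stage 1: 28(ω_s−ω_c) = −52(ω_r−ω_c),  ω_c=0, ω_r=1
Stage 1: ω_s = 0 − (52/28)(1−0) = -13/7
  ⇒ ω_s¹/ω_r¹ = -13/7
Stage 2: N_ring = 22 + 2·29 = 80
Stage 2: 22(ω_s−ω_c) = −80(ω_r−ω_c),  ω_s=0, ω_r=1
Stage 2: 22(0−ω_c) = −80(1−ω_c)  ⇒  102ω_c = 80  ⇒  ω_c = 40/51
  ⇒ ω_c²/ω_r² = 40/51
Coupling ω_r² = ω_s¹ ⇒ overall = -13/7 × 40/51 = -520/357

-520/357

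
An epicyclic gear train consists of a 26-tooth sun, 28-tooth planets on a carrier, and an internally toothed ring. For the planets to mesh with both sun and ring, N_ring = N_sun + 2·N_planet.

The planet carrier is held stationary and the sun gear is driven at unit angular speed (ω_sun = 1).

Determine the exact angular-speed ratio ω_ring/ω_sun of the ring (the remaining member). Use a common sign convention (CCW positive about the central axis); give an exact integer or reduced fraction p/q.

N_ring = 26 + 2·28 = 82
26(ω_s−ω_c) = −82(ω_r−ω_c),  ω_c=0, ω_s=1
ω_r = 0 − (26/82)(1−0) = -13/41
ω_r/ω_s = -13/41

-13/41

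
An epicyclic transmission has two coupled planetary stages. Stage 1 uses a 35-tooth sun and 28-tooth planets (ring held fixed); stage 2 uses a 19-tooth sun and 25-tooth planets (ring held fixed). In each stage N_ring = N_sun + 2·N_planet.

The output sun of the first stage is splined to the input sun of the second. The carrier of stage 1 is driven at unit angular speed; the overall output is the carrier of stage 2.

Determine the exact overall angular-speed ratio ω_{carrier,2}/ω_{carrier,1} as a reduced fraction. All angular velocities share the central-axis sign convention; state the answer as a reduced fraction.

Stage 1: N_ring = 35 + 2·28 = 91
Stage 1: 35(ω_s−ω_c) = −91(ω_r−ω_c),  ω_r=0, ω_c=1
Stage 1: ω_s = 1 − (91/35)(0−1) = 18/5
  ⇒ ω_s¹/ω_c¹ = 18/5
Stage 2: N_ring = 19 + 2·25 = 69
Stage 2: 19(ω_s−ω_c) = −69(ω_r−ω_c),  ω_r=0, ω_s=1
Stage 2: 19(1−ω_c) = −69(0−ω_c)  ⇒  88ω_c = 19  ⇒  ω_c = 19/88
  ⇒ ω_c²/ω_s² = 19/88
Coupling ω_s² = ω_s¹ ⇒ overall = 18/5 × 19/88 = 171/220

171/220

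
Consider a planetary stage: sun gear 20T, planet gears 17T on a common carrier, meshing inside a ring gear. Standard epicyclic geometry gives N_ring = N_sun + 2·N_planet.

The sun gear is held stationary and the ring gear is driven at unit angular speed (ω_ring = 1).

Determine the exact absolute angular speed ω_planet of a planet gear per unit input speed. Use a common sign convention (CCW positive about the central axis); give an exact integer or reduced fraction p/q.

N_ring = 20 + 2·17 = 54
20(ω_s−ω_c) = −54(ω_r−ω_c),  ω_s=0, ω_r=1
20(0−ω_c) = −54(1−ω_c)  ⇒  74ω_c = 54  ⇒  ω_c = 27/37
sun–planet: 20·(0−27/37) = −17·(ω_p−ω_c)  ⇒  ω_p−ω_c = −(20/17)·(-27/37) = 540/629
ω_p = 27/37 + 540/629 = 27/17

27/17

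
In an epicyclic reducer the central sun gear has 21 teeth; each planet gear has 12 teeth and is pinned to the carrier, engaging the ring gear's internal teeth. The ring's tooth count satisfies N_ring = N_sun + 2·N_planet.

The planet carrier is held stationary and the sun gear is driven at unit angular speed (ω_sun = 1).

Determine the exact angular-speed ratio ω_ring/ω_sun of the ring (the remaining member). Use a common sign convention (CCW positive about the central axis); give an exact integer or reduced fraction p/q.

-7/15

N_ring = 21 + 2·12 = 45
21(ω_s−ω_c) = −45(ω_r−ω_c),  ω_c=0, ω_s=1
ω_r = 0 − (21/45)(1−0) = -7/15
ω_r/ω_s = -7/15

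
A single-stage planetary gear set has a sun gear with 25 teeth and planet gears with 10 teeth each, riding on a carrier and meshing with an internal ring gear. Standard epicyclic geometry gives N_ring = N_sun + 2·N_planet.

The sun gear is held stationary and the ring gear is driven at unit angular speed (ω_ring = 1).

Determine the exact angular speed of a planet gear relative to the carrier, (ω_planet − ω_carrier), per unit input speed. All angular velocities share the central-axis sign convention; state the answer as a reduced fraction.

N_ring = 25 + 2·10 = 45
25(ω_s−ω_c) = −45(ω_r−ω_c),  ω_s=0, ω_r=1
25(0−ω_c) = −45(1−ω_c)  ⇒  70ω_c = 45  ⇒  ω_c = 9/14
sun–planet: 25·(0−9/14) = −10·(ω_p−ω_c)  ⇒  ω_p−ω_c = −(25/10)·(-9/14) = 45/28

45/28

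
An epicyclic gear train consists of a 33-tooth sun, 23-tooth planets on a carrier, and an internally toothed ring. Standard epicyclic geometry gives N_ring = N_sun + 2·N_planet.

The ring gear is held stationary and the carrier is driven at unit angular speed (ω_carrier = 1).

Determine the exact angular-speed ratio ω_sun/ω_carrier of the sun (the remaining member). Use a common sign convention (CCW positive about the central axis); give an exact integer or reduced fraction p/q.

N_ring = 33 + 2·23 = 79
33(ω_s−ω_c) = −79(ω_r−ω_c),  ω_r=0, ω_c=1
ω_s = 1 − (79/33)(0−1) = 112/33
ω_s/ω_c = 112/33

112/33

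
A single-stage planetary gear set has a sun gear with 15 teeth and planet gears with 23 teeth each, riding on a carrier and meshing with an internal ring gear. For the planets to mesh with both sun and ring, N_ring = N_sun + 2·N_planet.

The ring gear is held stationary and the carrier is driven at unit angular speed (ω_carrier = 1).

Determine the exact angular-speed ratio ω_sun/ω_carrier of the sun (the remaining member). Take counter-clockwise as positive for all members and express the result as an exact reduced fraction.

76/15

N_ring = 15 + 2·23 = 61
15(ω_s−ω_c) = −61(ω_r−ω_c),  ω_r=0, ω_c=1
ω_s = 1 − (61/15)(0−1) = 76/15
ω_s/ω_c = 76/15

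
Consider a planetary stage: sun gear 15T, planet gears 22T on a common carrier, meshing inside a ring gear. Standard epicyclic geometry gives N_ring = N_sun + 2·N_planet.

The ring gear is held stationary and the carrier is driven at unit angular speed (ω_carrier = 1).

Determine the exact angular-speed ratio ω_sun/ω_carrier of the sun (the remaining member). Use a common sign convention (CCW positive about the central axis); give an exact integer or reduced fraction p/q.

74/15

N_ring = 15 + 2·22 = 59
15(ω_s−ω_c) = −59(ω_r−ω_c),  ω_r=0, ω_c=1
ω_s = 1 − (59/15)(0−1) = 74/15
ω_s/ω_c = 74/15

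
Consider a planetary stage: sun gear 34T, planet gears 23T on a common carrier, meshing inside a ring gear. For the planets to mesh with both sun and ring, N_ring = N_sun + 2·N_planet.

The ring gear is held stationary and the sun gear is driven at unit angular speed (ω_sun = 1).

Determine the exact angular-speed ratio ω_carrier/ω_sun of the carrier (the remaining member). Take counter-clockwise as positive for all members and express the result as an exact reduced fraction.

N_ring = 34 + 2·23 = 80
34(ω_s−ω_c) = −80(ω_r−ω_c),  ω_r=0, ω_s=1
34(1−ω_c) = −80(0−ω_c)  ⇒  114ω_c = 34  ⇒  ω_c = 17/57
ω_c/ω_s = 17/57

17/57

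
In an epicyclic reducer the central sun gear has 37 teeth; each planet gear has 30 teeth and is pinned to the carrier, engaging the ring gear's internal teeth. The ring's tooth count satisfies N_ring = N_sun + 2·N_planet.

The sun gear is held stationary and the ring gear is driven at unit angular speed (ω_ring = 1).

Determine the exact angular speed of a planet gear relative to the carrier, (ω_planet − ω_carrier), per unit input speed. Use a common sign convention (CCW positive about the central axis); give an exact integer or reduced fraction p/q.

N_ring = 37 + 2·30 = 97
37(ω_s−ω_c) = −97(ω_r−ω_c),  ω_s=0, ω_r=1
37(0−ω_c) = −97(1−ω_c)  ⇒  134ω_c = 97  ⇒  ω_c = 97/134
sun–planet: 37·(0−97/134) = −30·(ω_p−ω_c)  ⇒  ω_p−ω_c = −(37/30)·(-97/134) = 3589/4020

3589/4020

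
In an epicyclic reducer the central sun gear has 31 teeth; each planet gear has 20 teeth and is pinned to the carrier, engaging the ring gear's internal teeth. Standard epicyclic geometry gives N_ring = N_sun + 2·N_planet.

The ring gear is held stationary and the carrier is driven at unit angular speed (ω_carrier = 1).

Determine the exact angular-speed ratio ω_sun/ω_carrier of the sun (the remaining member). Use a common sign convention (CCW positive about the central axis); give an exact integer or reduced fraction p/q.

N_ring = 31 + 2·20 = 71
31(ω_s−ω_c) = −71(ω_r−ω_c),  ω_r=0, ω_c=1
ω_s = 1 − (71/31)(0−1) = 102/31
ω_s/ω_c = 102/31

102/31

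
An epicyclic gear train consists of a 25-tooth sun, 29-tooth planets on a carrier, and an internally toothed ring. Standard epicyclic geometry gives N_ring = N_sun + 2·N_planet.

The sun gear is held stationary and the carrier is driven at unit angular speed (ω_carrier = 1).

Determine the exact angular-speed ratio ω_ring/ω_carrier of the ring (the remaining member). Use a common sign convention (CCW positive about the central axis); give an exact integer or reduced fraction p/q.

108/83

N_ring = 25 + 2·29 = 83
25(ω_s−ω_c) = −83(ω_r−ω_c),  ω_s=0, ω_c=1
ω_r = 1 − (25/83)(0−1) = 108/83
ω_r/ω_c = 108/83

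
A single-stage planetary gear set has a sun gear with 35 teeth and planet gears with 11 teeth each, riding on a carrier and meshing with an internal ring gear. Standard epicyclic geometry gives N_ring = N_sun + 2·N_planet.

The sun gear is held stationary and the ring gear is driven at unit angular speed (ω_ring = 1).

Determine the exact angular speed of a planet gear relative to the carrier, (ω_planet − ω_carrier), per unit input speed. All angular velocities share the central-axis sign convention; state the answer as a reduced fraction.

1995/1012

N_ring = 35 + 2·11 = 57
35(ω_s−ω_c) = −57(ω_r−ω_c),  ω_s=0, ω_r=1
35(0−ω_c) = −57(1−ω_c)  ⇒  92ω_c = 57  ⇒  ω_c = 57/92
sun–planet: 35·(0−57/92) = −11·(ω_p−ω_c)  ⇒  ω_p−ω_c = −(35/11)·(-57/92) = 1995/1012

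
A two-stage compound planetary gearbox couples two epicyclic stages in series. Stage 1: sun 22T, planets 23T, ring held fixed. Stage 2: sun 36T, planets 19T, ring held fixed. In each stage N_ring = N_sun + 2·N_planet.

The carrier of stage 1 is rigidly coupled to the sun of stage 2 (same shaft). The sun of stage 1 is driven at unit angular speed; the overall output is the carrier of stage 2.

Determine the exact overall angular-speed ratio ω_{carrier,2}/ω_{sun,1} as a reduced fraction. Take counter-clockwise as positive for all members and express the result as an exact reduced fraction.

Stage 1: N_ring = 22 + 2·23 = 68
Stage 1: 22(ω_s−ω_c) = −68(ω_r−ω_c),  ω_r=0, ω_s=1
Stage 1: 22(1−ω_c) = −68(0−ω_c)  ⇒  90ω_c = 22  ⇒  ω_c = 11/45
  ⇒ ω_c¹/ω_s¹ = 11/45
Stage 2: N_ring = 36 + 2·19 = 74
Stage 2: 36(ω_s−ω_c) = −74(ω_r−ω_c),  ω_r=0, ω_s=1
Stage 2: 36(1−ω_c) = −74(0−ω_c)  ⇒  110ω_c = 36  ⇒  ω_c = 18/55
  ⇒ ω_c²/ω_s² = 18/55
Coupling ω_s² = ω_c¹ ⇒ overall = 11/45 × 18/55 = 2/25

2/25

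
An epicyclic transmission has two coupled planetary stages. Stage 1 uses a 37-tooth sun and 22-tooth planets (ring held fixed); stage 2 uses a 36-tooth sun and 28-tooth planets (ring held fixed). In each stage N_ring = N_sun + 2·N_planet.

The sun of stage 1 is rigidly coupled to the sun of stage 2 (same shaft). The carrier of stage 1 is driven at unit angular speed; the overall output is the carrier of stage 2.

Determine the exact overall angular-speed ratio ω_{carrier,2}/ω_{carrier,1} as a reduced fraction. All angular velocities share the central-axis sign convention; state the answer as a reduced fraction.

531/592

Stage 1: N_ring = 37 + 2·22 = 81
Stage 1: 37(ω_s−ω_c) = −81(ω_r−ω_c),  ω_r=0, ω_c=1
Stage 1: ω_s = 1 − (81/37)(0−1) = 118/37
  ⇒ ω_s¹/ω_c¹ = 118/37
Stage 2: N_ring = 36 + 2·28 = 92
Stage 2: 36(ω_s−ω_c) = −92(ω_r−ω_c),  ω_r=0, ω_s=1
Stage 2: 36(1−ω_c) = −92(0−ω_c)  ⇒  128ω_c = 36  ⇒  ω_c = 9/32
  ⇒ ω_c²/ω_s² = 9/32
Coupling ω_s² = ω_s¹ ⇒ overall = 118/37 × 9/32 = 531/592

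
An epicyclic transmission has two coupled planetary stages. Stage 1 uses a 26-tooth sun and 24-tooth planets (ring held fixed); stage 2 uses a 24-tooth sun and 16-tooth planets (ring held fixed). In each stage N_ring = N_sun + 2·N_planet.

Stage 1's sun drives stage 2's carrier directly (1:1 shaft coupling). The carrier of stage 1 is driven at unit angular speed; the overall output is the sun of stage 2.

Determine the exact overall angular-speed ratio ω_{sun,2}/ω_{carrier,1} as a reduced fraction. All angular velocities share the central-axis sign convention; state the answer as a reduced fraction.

500/39

Stage 1: N_ring = 26 + 2·24 = 74
Stage 1: 26(ω_s−ω_c) = −74(ω_r−ω_c),  ω_r=0, ω_c=1
Stage 1: ω_s = 1 − (74/26)(0−1) = 50/13
  ⇒ ω_s¹/ω_c¹ = 50/13
Stage 2: N_ring = 24 + 2·16 = 56
Stage 2: 24(ω_s−ω_c) = −56(ω_r−ω_c),  ω_r=0, ω_c=1
Stage 2: ω_s = 1 − (56/24)(0−1) = 10/3
  ⇒ ω_s²/ω_c² = 10/3
Coupling ω_c² = ω_s¹ ⇒ overall = 50/13 × 10/3 = 500/39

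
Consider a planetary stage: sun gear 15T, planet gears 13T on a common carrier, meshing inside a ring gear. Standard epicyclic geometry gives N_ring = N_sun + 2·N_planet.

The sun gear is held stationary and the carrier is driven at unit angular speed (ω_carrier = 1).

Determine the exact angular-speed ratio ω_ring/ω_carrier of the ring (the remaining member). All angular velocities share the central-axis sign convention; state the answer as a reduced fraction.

56/41

N_ring = 15 + 2·13 = 41
15(ω_s−ω_c) = −41(ω_r−ω_c),  ω_s=0, ω_c=1
ω_r = 1 − (15/41)(0−1) = 56/41
ω_r/ω_c = 56/41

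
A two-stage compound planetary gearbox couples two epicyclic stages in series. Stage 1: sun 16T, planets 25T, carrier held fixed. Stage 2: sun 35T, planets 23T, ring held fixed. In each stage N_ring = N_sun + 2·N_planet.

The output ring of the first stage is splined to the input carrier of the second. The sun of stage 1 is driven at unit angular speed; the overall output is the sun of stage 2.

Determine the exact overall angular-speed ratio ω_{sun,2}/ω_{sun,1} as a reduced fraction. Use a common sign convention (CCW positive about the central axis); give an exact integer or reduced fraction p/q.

Stage 1: N_ring = 16 + 2·25 = 66
Stage 1: 16(ω_s−ω_c) = −66(ω_r−ω_c),  ω_c=0, ω_s=1
Stage 1: ω_r = 0 − (16/66)(1−0) = -8/33
  ⇒ ω_r¹/ω_s¹ = -8/33
Stage 2: N_ring = 35 + 2·23 = 81
Stage 2: 35(ω_s−ω_c) = −81(ω_r−ω_c),  ω_r=0, ω_c=1
Stage 2: ω_s = 1 − (81/35)(0−1) = 116/35
  ⇒ ω_s²/ω_c² = 116/35
Coupling ω_c² = ω_r¹ ⇒ overall = -8/33 × 116/35 = -928/1155

-928/1155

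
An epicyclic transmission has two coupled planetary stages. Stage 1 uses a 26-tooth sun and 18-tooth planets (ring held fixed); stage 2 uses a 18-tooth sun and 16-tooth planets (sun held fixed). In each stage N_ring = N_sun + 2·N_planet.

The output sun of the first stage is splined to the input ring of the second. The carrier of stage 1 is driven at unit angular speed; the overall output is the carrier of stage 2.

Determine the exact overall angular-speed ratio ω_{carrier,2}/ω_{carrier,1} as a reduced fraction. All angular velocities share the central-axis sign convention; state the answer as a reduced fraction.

Stage 1: N_ring = 26 + 2·18 = 62
Stage 1: 26(ω_s−ω_c) = −62(ω_r−ω_c),  ω_r=0, ω_c=1
Stage 1: ω_s = 1 − (62/26)(0−1) = 44/13
  ⇒ ω_s¹/ω_c¹ = 44/13
Stage 2: N_ring = 18 + 2·16 = 50
Stage 2: 18(ω_s−ω_c) = −50(ω_r−ω_c),  ω_s=0, ω_r=1
Stage 2: 18(0−ω_c) = −50(1−ω_c)  ⇒  68ω_c = 50  ⇒  ω_c = 25/34
  ⇒ ω_c²/ω_r² = 25/34
Coupling ω_r² = ω_s¹ ⇒ overall = 44/13 × 25/34 = 550/221

550/221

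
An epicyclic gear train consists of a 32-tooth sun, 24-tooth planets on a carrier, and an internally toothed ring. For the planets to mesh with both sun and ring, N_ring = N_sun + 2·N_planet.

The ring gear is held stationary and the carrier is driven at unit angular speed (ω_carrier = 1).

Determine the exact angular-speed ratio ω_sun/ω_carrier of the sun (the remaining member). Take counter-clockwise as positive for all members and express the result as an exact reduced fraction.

7/2

N_ring = 32 + 2·24 = 80
32(ω_s−ω_c) = −80(ω_r−ω_c),  ω_r=0, ω_c=1
ω_s = 1 − (80/32)(0−1) = 7/2
ω_s/ω_c = 7/2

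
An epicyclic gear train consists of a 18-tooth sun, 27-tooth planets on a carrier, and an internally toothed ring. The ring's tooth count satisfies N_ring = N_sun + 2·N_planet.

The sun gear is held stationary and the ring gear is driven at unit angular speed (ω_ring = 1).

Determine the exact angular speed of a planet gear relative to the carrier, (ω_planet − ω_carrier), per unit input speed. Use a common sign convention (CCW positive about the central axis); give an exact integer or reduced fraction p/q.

8/15

N_ring = 18 + 2·27 = 72
18(ω_s−ω_c) = −72(ω_r−ω_c),  ω_s=0, ω_r=1
18(0−ω_c) = −72(1−ω_c)  ⇒  90ω_c = 72  ⇒  ω_c = 4/5
sun–planet: 18·(0−4/5) = −27·(ω_p−ω_c)  ⇒  ω_p−ω_c = −(18/27)·(-4/5) = 8/15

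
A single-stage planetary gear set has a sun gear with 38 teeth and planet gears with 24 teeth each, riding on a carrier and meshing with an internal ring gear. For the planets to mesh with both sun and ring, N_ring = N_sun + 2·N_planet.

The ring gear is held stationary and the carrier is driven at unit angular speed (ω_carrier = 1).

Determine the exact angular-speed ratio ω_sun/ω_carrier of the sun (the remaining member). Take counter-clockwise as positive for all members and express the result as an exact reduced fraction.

62/19

N_ring = 38 + 2·24 = 86
38(ω_s−ω_c) = −86(ω_r−ω_c),  ω_r=0, ω_c=1
ω_s = 1 − (86/38)(0−1) = 62/19
ω_s/ω_c = 62/19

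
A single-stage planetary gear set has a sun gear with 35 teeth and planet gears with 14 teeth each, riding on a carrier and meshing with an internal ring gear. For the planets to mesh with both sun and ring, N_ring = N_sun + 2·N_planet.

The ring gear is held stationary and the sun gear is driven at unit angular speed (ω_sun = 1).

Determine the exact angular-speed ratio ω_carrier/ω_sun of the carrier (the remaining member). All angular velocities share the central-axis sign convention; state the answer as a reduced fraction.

N_ring = 35 + 2·14 = 63
35(ω_s−ω_c) = −63(ω_r−ω_c),  ω_r=0, ω_s=1
35(1−ω_c) = −63(0−ω_c)  ⇒  98ω_c = 35  ⇒  ω_c = 5/14
ω_c/ω_s = 5/14

5/14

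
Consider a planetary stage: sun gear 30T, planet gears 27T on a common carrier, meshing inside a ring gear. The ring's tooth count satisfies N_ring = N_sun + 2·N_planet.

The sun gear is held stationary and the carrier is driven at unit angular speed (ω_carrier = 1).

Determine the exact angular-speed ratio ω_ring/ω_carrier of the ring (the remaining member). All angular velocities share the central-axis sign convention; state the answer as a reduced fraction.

19/14

N_ring = 30 + 2·27 = 84
30(ω_s−ω_c) = −84(ω_r−ω_c),  ω_s=0, ω_c=1
ω_r = 1 − (30/84)(0−1) = 19/14
ω_r/ω_c = 19/14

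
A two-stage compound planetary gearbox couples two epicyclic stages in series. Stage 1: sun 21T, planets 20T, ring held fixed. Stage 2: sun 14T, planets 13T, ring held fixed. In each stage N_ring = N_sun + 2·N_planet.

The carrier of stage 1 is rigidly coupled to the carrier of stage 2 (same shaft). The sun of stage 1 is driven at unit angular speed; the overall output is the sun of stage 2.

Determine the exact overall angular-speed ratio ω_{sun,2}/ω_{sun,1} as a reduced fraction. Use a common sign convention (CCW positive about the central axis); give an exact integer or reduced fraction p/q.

81/82

Stage 1: N_ring = 21 + 2·20 = 61
Stage 1: 21(ω_s−ω_c) = −61(ω_r−ω_c),  ω_r=0, ω_s=1
Stage 1: 21(1−ω_c) = −61(0−ω_c)  ⇒  82ω_c = 21  ⇒  ω_c = 21/82
  ⇒ ω_c¹/ω_s¹ = 21/82
Stage 2: N_ring = 14 + 2·13 = 40
Stage 2: 14(ω_s−ω_c) = −40(ω_r−ω_c),  ω_r=0, ω_c=1
Stage 2: ω_s = 1 − (40/14)(0−1) = 27/7
  ⇒ ω_s²/ω_c² = 27/7
Coupling ω_c² = ω_c¹ ⇒ overall = 21/82 × 27/7 = 81/82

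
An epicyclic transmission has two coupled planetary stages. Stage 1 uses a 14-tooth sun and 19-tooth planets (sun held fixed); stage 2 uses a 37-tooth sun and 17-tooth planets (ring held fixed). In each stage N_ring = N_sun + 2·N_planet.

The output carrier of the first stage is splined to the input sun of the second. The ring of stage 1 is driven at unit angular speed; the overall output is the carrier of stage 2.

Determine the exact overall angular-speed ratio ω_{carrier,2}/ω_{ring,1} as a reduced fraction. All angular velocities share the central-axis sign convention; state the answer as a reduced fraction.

Stage 1: N_ring = 14 + 2·19 = 52
Stage 1: 14(ω_s−ω_c) = −52(ω_r−ω_c),  ω_s=0, ω_r=1
Stage 1: 14(0−ω_c) = −52(1−ω_c)  ⇒  66ω_c = 52  ⇒  ω_c = 26/33
  ⇒ ω_c¹/ω_r¹ = 26/33
Stage 2: N_ring = 37 + 2·17 = 71
Stage 2: 37(ω_s−ω_c) = −71(ω_r−ω_c),  ω_r=0, ω_s=1
Stage 2: 37(1−ω_c) = −71(0−ω_c)  ⇒  108ω_c = 37  ⇒  ω_c = 37/108
  ⇒ ω_c²/ω_s² = 37/108
Coupling ω_s² = ω_c¹ ⇒ overall = 26/33 × 37/108 = 481/1782

481/1782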